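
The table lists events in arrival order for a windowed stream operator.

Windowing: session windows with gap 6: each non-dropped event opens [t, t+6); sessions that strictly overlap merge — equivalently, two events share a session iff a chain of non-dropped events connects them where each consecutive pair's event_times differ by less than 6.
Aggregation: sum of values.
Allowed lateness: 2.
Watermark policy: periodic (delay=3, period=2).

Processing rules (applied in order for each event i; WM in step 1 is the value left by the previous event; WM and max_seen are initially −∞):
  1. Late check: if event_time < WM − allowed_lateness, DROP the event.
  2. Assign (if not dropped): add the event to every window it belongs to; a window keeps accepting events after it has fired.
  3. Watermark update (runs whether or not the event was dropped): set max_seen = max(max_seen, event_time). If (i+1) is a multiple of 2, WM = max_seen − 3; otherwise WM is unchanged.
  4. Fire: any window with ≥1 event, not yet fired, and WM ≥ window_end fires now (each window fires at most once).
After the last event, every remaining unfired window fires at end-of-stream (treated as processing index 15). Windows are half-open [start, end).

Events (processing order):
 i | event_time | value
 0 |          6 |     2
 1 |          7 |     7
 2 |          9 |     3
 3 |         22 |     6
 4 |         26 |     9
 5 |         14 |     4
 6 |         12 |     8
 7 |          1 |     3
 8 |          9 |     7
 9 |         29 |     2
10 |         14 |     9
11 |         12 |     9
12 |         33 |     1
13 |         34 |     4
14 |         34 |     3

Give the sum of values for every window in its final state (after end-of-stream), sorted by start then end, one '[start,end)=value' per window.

[6,15)=12 [22,40)=25

i=0 t=6 v=2: → [6,12); WM=−∞
i=1 t=7 v=7: → [6,13); WM=4
i=2 t=9 v=3: → [6,15); WM=4
i=3 t=22 v=6: → [22,28); WM=19
i=4 t=26 v=9: → [22,32); WM=19
i=5 t=14 v=4: DROP (t<19-2); WM=23
i=6 t=12 v=8: DROP (t<23-2); WM=23
i=7 t=1 v=3: DROP (t<23-2); WM=23
i=8 t=9 v=7: DROP (t<23-2); WM=23
i=9 t=29 v=2: → [22,35); WM=26
i=10 t=14 v=9: DROP (t<26-2); WM=26
i=11 t=12 v=9: DROP (t<26-2); WM=26
i=12 t=33 v=1: → [22,39); WM=26
i=13 t=34 v=4: → [22,40); WM=31
i=14 t=34 v=3: → [22,40); WM=31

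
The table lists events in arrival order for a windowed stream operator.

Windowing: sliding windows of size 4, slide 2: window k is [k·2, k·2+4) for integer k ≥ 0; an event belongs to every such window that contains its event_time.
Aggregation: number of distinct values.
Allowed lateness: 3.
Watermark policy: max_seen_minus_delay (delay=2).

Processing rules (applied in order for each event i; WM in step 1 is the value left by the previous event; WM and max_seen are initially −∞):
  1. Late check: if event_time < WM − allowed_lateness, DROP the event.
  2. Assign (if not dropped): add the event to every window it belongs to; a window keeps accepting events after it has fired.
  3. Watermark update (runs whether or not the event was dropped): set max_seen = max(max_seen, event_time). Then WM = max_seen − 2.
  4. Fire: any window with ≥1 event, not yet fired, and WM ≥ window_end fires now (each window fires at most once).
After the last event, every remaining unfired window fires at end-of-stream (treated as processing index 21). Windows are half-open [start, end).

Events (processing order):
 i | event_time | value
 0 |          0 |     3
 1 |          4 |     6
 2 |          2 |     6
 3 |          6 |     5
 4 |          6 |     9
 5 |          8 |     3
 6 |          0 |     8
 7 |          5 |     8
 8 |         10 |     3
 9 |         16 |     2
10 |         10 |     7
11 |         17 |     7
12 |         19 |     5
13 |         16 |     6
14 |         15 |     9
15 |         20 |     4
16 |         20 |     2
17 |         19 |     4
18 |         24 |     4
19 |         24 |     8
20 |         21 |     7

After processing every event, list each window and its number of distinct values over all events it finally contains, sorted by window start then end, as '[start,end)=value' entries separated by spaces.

[0,4)=2 [2,6)=2 [4,8)=4 [6,10)=3 [8,12)=1 [10,14)=1 [12,16)=1 [14,18)=4 [16,20)=5 [18,22)=4 [20,24)=3 [22,26)=2 [24,28)=2

i=0 t=0 v=3: → [0,4); WM=-2
i=1 t=4 v=6: → [4,8),[2,6); WM=2
i=2 t=2 v=6: → [2,6),[0,4); WM=2
i=3 t=6 v=5: → [6,10),[4,8); WM=4; [0,4) fires=2
i=4 t=6 v=9: → [6,10),[4,8); WM=4
i=5 t=8 v=3: → [8,12),[6,10); WM=6; [2,6) fires=1
i=6 t=0 v=8: DROP (t<6-3); WM=6
i=7 t=5 v=8: → [4,8),[2,6); WM=6
i=8 t=10 v=3: → [10,14),[8,12); WM=8; [4,8) fires=4
i=9 t=16 v=2: → [16,20),[14,18); WM=14; [6,10) fires=3 [8,12) fires=1 [10,14) fires=1
i=10 t=10 v=7: DROP (t<14-3); WM=14
i=11 t=17 v=7: → [16,20),[14,18); WM=15
i=12 t=19 v=5: → [18,22),[16,20); WM=17
i=13 t=16 v=6: → [16,20),[14,18); WM=17
i=14 t=15 v=9: → [14,18),[12,16); WM=17; [12,16) fires=1
i=15 t=20 v=4: → [20,24),[18,22); WM=18; [14,18) fires=4
i=16 t=20 v=2: → [20,24),[18,22); WM=18
i=17 t=19 v=4: → [18,22),[16,20); WM=18
i=18 t=24 v=4: → [24,28),[22,26); WM=22; [16,20) fires=5 [18,22) fires=3
i=19 t=24 v=8: → [24,28),[22,26); WM=22
i=20 t=21 v=7: → [20,24),[18,22); WM=22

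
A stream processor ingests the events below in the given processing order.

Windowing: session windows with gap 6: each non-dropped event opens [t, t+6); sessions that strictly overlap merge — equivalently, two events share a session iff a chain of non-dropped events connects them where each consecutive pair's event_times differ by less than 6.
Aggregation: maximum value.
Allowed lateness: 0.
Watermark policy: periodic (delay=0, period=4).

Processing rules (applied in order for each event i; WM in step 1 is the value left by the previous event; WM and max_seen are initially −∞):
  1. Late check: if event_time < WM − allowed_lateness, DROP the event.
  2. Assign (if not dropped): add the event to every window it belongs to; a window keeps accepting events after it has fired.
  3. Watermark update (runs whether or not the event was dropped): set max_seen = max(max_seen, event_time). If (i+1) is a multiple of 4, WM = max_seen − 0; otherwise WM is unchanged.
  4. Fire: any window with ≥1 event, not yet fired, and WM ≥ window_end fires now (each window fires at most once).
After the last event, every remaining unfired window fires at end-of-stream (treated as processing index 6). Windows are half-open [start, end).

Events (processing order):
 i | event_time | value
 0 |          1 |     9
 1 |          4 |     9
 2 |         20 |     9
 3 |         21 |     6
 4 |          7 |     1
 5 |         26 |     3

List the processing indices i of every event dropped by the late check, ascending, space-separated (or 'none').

4

i=0 t=1 v=9: → [1,7); WM=−∞
i=1 t=4 v=9: → [1,10); WM=−∞
i=2 t=20 v=9: → [20,26); WM=−∞
i=3 t=21 v=6: → [20,27); WM=21
i=4 t=7 v=1: DROP (t<21-0); WM=21
i=5 t=26 v=3: → [20,32); WM=21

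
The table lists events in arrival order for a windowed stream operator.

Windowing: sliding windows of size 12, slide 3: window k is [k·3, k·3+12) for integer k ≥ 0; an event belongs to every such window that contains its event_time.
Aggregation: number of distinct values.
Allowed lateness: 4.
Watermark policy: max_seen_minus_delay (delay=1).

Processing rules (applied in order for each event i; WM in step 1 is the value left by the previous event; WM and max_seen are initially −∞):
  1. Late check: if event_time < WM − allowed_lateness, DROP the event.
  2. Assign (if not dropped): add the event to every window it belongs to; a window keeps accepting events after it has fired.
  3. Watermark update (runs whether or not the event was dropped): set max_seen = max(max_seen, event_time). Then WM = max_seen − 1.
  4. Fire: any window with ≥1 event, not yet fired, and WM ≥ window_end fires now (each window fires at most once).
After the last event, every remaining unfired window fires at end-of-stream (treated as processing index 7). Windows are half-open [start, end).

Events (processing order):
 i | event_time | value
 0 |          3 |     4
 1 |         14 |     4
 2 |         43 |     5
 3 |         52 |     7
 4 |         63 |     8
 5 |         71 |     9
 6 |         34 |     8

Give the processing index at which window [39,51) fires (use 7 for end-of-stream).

3

i=0 t=3 v=4: → [3,15),[0,12); WM=2
i=1 t=14 v=4: → [12,24),[9,21),[6,18),[3,15); WM=13; [0,12) fires=1
i=2 t=43 v=5: → [42,54),[39,51),[36,48),[33,45); WM=42; [3,15) fires=1 [6,18) fires=1 [9,21) fires=1 [12,24) fires=1
i=3 t=52 v=7: → [51,63),[48,60),[45,57),[42,54); WM=51; [33,45) fires=1 [36,48) fires=1 [39,51) fires=1
i=4 t=63 v=8: → [63,75),[60,72),[57,69),[54,66); WM=62; [42,54) fires=2 [45,57) fires=1 [48,60) fires=1
i=5 t=71 v=9: → [69,81),[66,78),[63,75),[60,72); WM=70; [51,63) fires=1 [54,66) fires=1 [57,69) fires=1
i=6 t=34 v=8: DROP (t<70-4); WM=70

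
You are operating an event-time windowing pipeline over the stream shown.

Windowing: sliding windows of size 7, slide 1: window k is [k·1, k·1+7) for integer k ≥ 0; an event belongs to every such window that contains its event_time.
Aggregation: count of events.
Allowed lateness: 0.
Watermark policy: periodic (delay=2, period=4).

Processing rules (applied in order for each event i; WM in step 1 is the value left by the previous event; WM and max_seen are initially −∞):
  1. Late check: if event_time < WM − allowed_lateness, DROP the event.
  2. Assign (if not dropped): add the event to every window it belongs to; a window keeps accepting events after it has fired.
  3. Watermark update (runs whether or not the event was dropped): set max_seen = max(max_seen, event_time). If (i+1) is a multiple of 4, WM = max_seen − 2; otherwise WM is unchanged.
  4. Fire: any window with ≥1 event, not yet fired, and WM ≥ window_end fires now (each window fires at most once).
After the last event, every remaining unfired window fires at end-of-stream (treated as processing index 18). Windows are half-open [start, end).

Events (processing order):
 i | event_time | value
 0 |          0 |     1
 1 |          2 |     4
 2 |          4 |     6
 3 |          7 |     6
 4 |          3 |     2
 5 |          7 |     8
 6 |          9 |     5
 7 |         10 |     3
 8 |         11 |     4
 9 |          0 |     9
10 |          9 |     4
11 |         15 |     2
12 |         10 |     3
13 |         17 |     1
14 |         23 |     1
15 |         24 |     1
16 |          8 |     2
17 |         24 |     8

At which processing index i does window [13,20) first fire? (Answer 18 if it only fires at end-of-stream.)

i=0 t=0 v=1: → [0,7); WM=−∞
i=1 t=2 v=4: → [2,9),[1,8),[0,7); WM=−∞
i=2 t=4 v=6: → [4,11),[3,10),[2,9),[1,8),[0,7); WM=−∞
i=3 t=7 v=6: → [7,14),[6,13),[5,12),[4,11),[3,10),[2,9),[1,8); WM=5
i=4 t=3 v=2: DROP (t<5-0); WM=5
i=5 t=7 v=8: → [7,14),[6,13),[5,12),[4,11),[3,10),[2,9),[1,8); WM=5
i=6 t=9 v=5: → [9,16),[8,15),[7,14),[6,13),[5,12),[4,11),[3,10); WM=5
i=7 t=10 v=3: → [10,17),[9,16),[8,15),[7,14),[6,13),[5,12),[4,11); WM=8; [0,7) fires=3 [1,8) fires=4
i=8 t=11 v=4: → [11,18),[10,17),[9,16),[8,15),[7,14),[6,13),[5,12); WM=8
i=9 t=0 v=9: DROP (t<8-0); WM=8
i=10 t=9 v=4: → [9,16),[8,15),[7,14),[6,13),[5,12),[4,11),[3,10); WM=8
i=11 t=15 v=2: → [15,22),[14,21),[13,20),[12,19),[11,18),[10,17),[9,16); WM=13; [2,9) fires=4 [3,10) fires=5 [4,11) fires=6 [5,12) fires=6 [6,13) fires=6
i=12 t=10 v=3: DROP (t<13-0); WM=13
i=13 t=17 v=1: → [17,24),[16,23),[15,22),[14,21),[13,20),[12,19),[11,18); WM=13
i=14 t=23 v=1: → [23,30),[22,29),[21,28),[20,27),[19,26),[18,25),[17,24); WM=13
i=15 t=24 v=1: → [24,31),[23,30),[22,29),[21,28),[20,27),[19,26),[18,25); WM=22; [7,14) fires=6 [8,15) fires=4 [9,16) fires=5 [10,17) fires=3 [11,18) fires=3 [12,19) fires=2 [13,20) fires=2 [14,21) fires=2 [15,22) fires=2
i=16 t=8 v=2: DROP (t<22-0); WM=22
i=17 t=24 v=8: → [24,31),[23,30),[22,29),[21,28),[20,27),[19,26),[18,25); WM=22

15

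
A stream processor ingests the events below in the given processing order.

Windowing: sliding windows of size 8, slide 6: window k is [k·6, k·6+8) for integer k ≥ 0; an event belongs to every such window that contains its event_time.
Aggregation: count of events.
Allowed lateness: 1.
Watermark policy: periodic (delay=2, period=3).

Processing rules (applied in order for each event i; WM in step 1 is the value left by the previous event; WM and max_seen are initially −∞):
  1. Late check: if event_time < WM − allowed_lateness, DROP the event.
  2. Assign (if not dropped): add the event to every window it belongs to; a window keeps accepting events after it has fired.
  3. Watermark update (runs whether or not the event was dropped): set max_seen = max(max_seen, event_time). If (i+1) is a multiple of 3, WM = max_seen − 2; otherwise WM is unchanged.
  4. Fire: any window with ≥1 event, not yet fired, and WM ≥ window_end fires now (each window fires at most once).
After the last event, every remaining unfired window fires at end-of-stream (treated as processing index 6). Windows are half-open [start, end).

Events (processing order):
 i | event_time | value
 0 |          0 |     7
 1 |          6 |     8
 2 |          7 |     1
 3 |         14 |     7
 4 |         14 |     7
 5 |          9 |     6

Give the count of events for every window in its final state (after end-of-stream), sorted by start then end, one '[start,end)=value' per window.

i=0 t=0 v=7: → [0,8); WM=−∞
i=1 t=6 v=8: → [6,14),[0,8); WM=−∞
i=2 t=7 v=1: → [6,14),[0,8); WM=5
i=3 t=14 v=7: → [12,20); WM=5
i=4 t=14 v=7: → [12,20); WM=5
i=5 t=9 v=6: → [6,14); WM=12; [0,8) fires=3

[0,8)=3 [6,14)=3 [12,20)=2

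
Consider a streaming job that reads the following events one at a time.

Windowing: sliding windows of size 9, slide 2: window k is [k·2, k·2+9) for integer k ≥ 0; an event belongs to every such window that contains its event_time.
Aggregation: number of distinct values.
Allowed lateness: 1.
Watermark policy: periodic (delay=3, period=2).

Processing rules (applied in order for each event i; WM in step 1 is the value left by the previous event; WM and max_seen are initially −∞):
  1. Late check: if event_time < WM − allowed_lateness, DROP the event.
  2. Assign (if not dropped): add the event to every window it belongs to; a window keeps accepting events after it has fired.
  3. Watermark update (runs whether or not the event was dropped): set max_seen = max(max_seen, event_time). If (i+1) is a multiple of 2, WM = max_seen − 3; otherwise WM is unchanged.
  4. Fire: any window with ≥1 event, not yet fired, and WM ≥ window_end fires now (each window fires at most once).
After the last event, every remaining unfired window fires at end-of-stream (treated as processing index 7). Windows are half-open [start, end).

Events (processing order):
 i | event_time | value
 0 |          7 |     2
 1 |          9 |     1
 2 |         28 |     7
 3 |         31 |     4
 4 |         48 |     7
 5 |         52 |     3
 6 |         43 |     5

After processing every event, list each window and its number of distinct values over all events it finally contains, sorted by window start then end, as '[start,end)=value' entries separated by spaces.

[0,9)=1 [2,11)=2 [4,13)=2 [6,15)=2 [8,17)=1 [20,29)=1 [22,31)=1 [24,33)=2 [26,35)=2 [28,37)=2 [30,39)=1 [40,49)=1 [42,51)=1 [44,53)=2 [46,55)=2 [48,57)=2 [50,59)=1 [52,61)=1

i=0 t=7 v=2: → [6,15),[4,13),[2,11),[0,9); WM=−∞
i=1 t=9 v=1: → [8,17),[6,15),[4,13),[2,11); WM=6
i=2 t=28 v=7: → [28,37),[26,35),[24,33),[22,31),[20,29); WM=6
i=3 t=31 v=4: → [30,39),[28,37),[26,35),[24,33); WM=28; [0,9) fires=1 [2,11) fires=2 [4,13) fires=2 [6,15) fires=2 [8,17) fires=1
i=4 t=48 v=7: → [48,57),[46,55),[44,53),[42,51),[40,49); WM=28
i=5 t=52 v=3: → [52,61),[50,59),[48,57),[46,55),[44,53); WM=49; [20,29) fires=1 [22,31) fires=1 [24,33) fires=2 [26,35) fires=2 [28,37) fires=2 [30,39) fires=1 [40,49) fires=1
i=6 t=43 v=5: DROP (t<49-1); WM=49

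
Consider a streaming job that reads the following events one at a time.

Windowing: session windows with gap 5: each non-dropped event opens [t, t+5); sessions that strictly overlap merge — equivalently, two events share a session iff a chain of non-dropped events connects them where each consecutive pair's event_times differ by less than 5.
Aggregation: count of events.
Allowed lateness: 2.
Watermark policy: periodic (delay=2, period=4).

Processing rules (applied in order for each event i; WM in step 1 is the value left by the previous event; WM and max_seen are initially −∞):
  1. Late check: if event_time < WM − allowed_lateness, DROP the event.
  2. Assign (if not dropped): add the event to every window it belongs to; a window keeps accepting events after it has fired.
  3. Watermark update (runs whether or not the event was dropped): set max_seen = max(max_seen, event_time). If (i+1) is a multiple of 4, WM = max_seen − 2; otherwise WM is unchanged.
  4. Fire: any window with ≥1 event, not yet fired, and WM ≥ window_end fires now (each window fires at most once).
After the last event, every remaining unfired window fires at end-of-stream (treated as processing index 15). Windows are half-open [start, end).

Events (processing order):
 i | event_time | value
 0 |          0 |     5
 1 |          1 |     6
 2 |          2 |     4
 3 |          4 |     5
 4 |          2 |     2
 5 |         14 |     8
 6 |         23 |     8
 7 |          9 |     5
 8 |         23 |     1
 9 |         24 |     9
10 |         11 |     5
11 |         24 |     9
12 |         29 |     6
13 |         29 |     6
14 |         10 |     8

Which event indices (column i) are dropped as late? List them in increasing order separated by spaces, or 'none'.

i=0 t=0 v=5: → [0,5); WM=−∞
i=1 t=1 v=6: → [0,6); WM=−∞
i=2 t=2 v=4: → [0,7); WM=−∞
i=3 t=4 v=5: → [0,9); WM=2
i=4 t=2 v=2: → [0,9); WM=2
i=5 t=14 v=8: → [14,19); WM=2
i=6 t=23 v=8: → [23,28); WM=2
i=7 t=9 v=5: → [9,14); WM=21
i=8 t=23 v=1: → [23,28); WM=21
i=9 t=24 v=9: → [23,29); WM=21
i=10 t=11 v=5: DROP (t<21-2); WM=21
i=11 t=24 v=9: → [23,29); WM=22
i=12 t=29 v=6: → [29,34); WM=22
i=13 t=29 v=6: → [29,34); WM=22
i=14 t=10 v=8: DROP (t<22-2); WM=22

10 14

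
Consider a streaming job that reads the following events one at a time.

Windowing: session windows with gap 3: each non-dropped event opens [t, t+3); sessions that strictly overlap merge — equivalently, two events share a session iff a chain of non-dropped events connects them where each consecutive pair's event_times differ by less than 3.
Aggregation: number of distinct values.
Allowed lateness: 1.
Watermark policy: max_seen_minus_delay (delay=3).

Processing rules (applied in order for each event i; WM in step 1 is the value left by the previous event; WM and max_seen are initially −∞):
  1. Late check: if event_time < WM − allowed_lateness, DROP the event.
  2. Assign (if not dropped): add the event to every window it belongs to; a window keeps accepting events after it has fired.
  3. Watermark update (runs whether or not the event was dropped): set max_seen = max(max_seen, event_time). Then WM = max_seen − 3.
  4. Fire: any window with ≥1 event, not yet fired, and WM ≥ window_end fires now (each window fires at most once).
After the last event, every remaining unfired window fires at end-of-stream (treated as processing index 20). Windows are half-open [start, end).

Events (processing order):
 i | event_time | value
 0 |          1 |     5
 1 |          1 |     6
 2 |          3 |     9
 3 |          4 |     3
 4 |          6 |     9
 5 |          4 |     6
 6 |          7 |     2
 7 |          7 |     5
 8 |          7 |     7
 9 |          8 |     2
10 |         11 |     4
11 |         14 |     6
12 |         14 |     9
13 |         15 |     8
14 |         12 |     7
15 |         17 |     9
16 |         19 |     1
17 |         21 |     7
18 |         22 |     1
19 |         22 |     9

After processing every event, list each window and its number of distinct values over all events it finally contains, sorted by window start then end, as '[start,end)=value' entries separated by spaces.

i=0 t=1 v=5: → [1,4); WM=-2
i=1 t=1 v=6: → [1,4); WM=-2
i=2 t=3 v=9: → [1,6); WM=0
i=3 t=4 v=3: → [1,7); WM=1
i=4 t=6 v=9: → [1,9); WM=3
i=5 t=4 v=6: → [1,9); WM=3
i=6 t=7 v=2: → [1,10); WM=4
i=7 t=7 v=5: → [1,10); WM=4
i=8 t=7 v=7: → [1,10); WM=4
i=9 t=8 v=2: → [1,11); WM=5
i=10 t=11 v=4: → [11,14); WM=8
i=11 t=14 v=6: → [14,17); WM=11
i=12 t=14 v=9: → [14,17); WM=11
i=13 t=15 v=8: → [14,18); WM=12
i=14 t=12 v=7: → [11,18); WM=12
i=15 t=17 v=9: → [11,20); WM=14
i=16 t=19 v=1: → [11,22); WM=16
i=17 t=21 v=7: → [11,24); WM=18
i=18 t=22 v=1: → [11,25); WM=19
i=19 t=22 v=9: → [11,25); WM=19

[1,11)=6 [11,25)=6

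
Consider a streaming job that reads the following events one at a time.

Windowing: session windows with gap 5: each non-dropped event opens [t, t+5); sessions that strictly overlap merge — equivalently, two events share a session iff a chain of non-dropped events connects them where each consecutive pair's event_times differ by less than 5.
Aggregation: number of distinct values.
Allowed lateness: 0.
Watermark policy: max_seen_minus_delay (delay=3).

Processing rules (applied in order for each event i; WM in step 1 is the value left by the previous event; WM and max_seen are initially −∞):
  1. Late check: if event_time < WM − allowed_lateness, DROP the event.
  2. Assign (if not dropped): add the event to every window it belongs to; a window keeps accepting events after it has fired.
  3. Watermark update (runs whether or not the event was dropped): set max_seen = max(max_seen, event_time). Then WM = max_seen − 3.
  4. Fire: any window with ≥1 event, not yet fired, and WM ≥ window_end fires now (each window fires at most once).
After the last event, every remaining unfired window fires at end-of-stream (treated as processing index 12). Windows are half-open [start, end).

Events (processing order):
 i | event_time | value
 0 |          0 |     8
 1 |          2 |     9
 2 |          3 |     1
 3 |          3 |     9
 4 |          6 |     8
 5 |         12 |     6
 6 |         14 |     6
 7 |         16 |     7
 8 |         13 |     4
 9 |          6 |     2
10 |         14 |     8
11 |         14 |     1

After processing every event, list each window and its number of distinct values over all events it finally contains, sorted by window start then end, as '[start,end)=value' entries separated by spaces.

[0,11)=3 [12,21)=5

i=0 t=0 v=8: → [0,5); WM=-3
i=1 t=2 v=9: → [0,7); WM=-1
i=2 t=3 v=1: → [0,8); WM=0
i=3 t=3 v=9: → [0,8); WM=0
i=4 t=6 v=8: → [0,11); WM=3
i=5 t=12 v=6: → [12,17); WM=9
i=6 t=14 v=6: → [12,19); WM=11
i=7 t=16 v=7: → [12,21); WM=13
i=8 t=13 v=4: → [12,21); WM=13
i=9 t=6 v=2: DROP (t<13-0); WM=13
i=10 t=14 v=8: → [12,21); WM=13
i=11 t=14 v=1: → [12,21); WM=13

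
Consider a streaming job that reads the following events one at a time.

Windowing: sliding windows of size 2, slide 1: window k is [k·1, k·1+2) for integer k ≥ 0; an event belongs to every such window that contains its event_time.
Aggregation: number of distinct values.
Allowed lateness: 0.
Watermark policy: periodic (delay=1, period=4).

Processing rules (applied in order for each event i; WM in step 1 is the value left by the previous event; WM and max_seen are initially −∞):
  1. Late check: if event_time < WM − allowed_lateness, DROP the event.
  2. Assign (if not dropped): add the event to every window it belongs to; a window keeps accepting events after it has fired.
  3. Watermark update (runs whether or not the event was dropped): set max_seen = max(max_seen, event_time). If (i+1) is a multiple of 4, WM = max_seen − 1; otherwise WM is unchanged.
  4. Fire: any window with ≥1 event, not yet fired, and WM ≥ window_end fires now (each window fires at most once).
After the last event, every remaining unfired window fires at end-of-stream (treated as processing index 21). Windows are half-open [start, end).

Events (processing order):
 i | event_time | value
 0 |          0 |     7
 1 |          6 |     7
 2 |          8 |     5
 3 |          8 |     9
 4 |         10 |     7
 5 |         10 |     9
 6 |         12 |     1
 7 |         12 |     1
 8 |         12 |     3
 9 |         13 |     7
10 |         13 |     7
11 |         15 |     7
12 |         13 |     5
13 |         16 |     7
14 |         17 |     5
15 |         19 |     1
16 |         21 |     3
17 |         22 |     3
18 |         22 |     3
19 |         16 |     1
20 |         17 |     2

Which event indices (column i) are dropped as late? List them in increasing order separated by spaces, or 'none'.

12 19 20

i=0 t=0 v=7: → [0,2); WM=−∞
i=1 t=6 v=7: → [6,8),[5,7); WM=−∞
i=2 t=8 v=5: → [8,10),[7,9); WM=−∞
i=3 t=8 v=9: → [8,10),[7,9); WM=7; [0,2) fires=1 [5,7) fires=1
i=4 t=10 v=7: → [10,12),[9,11); WM=7
i=5 t=10 v=9: → [10,12),[9,11); WM=7
i=6 t=12 v=1: → [12,14),[11,13); WM=7
i=7 t=12 v=1: → [12,14),[11,13); WM=11; [6,8) fires=1 [7,9) fires=2 [8,10) fires=2 [9,11) fires=2
i=8 t=12 v=3: → [12,14),[11,13); WM=11
i=9 t=13 v=7: → [13,15),[12,14); WM=11
i=10 t=13 v=7: → [13,15),[12,14); WM=11
i=11 t=15 v=7: → [15,17),[14,16); WM=14; [10,12) fires=2 [11,13) fires=2 [12,14) fires=3
i=12 t=13 v=5: DROP (t<14-0); WM=14
i=13 t=16 v=7: → [16,18),[15,17); WM=14
i=14 t=17 v=5: → [17,19),[16,18); WM=14
i=15 t=19 v=1: → [19,21),[18,20); WM=18; [13,15) fires=1 [14,16) fires=1 [15,17) fires=1 [16,18) fires=2
i=16 t=21 v=3: → [21,23),[20,22); WM=18
i=17 t=22 v=3: → [22,24),[21,23); WM=18
i=18 t=22 v=3: → [22,24),[21,23); WM=18
i=19 t=16 v=1: DROP (t<18-0); WM=21; [17,19) fires=1 [18,20) fires=1 [19,21) fires=1
i=20 t=17 v=2: DROP (t<21-0); WM=21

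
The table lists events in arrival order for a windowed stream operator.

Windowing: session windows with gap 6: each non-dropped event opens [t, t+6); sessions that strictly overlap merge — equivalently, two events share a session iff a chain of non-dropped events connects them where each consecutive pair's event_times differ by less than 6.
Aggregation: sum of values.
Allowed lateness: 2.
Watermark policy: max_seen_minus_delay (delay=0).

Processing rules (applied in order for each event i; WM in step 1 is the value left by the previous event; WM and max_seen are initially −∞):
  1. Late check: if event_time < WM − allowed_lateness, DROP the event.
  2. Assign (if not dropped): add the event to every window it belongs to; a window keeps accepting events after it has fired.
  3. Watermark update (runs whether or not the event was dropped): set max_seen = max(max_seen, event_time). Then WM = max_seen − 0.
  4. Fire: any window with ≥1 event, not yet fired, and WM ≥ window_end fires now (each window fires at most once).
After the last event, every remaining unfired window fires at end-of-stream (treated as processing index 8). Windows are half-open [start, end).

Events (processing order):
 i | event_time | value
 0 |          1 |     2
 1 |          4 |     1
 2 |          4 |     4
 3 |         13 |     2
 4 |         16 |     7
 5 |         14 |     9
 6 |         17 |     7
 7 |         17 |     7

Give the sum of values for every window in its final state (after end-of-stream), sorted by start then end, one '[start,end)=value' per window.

i=0 t=1 v=2: → [1,7); WM=1
i=1 t=4 v=1: → [1,10); WM=4
i=2 t=4 v=4: → [1,10); WM=4
i=3 t=13 v=2: → [13,19); WM=13
i=4 t=16 v=7: → [13,22); WM=16
i=5 t=14 v=9: → [13,22); WM=16
i=6 t=17 v=7: → [13,23); WM=17
i=7 t=17 v=7: → [13,23); WM=17

[1,10)=7 [13,23)=32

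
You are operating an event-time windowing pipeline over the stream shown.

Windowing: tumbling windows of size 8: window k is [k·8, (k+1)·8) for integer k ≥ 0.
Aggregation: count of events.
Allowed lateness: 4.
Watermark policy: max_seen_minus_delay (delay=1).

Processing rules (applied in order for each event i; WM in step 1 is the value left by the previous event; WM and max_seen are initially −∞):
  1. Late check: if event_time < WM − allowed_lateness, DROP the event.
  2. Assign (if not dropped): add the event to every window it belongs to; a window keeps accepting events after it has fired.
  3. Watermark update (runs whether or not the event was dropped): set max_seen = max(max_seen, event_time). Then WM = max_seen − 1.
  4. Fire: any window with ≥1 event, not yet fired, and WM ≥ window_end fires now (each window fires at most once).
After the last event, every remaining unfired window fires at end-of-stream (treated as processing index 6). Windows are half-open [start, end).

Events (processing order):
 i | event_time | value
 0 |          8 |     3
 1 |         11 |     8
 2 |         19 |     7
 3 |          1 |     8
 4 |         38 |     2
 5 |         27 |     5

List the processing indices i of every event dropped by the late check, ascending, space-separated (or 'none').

i=0 t=8 v=3: → [8,16); WM=7
i=1 t=11 v=8: → [8,16); WM=10
i=2 t=19 v=7: → [16,24); WM=18; [8,16) fires=2
i=3 t=1 v=8: DROP (t<18-4); WM=18
i=4 t=38 v=2: → [32,40); WM=37; [16,24) fires=1
i=5 t=27 v=5: DROP (t<37-4); WM=37

3 5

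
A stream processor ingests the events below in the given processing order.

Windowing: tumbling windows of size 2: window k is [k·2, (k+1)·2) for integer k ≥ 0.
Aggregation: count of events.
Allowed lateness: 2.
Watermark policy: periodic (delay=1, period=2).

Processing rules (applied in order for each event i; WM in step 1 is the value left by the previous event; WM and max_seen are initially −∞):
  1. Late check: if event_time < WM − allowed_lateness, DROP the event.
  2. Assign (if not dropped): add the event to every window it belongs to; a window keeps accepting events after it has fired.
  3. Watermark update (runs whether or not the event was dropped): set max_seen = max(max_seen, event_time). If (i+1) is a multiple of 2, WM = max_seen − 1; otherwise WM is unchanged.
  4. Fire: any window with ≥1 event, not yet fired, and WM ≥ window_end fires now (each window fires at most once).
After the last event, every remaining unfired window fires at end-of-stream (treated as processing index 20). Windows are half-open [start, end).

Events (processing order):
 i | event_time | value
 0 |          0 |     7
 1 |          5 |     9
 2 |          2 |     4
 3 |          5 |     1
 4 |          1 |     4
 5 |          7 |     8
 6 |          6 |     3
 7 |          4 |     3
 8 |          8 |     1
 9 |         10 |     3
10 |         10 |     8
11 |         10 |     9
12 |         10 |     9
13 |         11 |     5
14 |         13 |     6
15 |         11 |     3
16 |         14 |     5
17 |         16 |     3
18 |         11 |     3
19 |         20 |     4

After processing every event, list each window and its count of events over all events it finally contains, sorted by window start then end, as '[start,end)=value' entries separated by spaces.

[0,2)=1 [2,4)=1 [4,6)=3 [6,8)=2 [8,10)=1 [10,12)=6 [12,14)=1 [14,16)=1 [16,18)=1 [20,22)=1

i=0 t=0 v=7: → [0,2); WM=−∞
i=1 t=5 v=9: → [4,6); WM=4; [0,2) fires=1
i=2 t=2 v=4: → [2,4); WM=4; [2,4) fires=1
i=3 t=5 v=1: → [4,6); WM=4
i=4 t=1 v=4: DROP (t<4-2); WM=4
i=5 t=7 v=8: → [6,8); WM=6; [4,6) fires=2
i=6 t=6 v=3: → [6,8); WM=6
i=7 t=4 v=3: → [4,6); WM=6
i=8 t=8 v=1: → [8,10); WM=6
i=9 t=10 v=3: → [10,12); WM=9; [6,8) fires=2
i=10 t=10 v=8: → [10,12); WM=9
i=11 t=10 v=9: → [10,12); WM=9
i=12 t=10 v=9: → [10,12); WM=9
i=13 t=11 v=5: → [10,12); WM=10; [8,10) fires=1
i=14 t=13 v=6: → [12,14); WM=10
i=15 t=11 v=3: → [10,12); WM=12; [10,12) fires=6
i=16 t=14 v=5: → [14,16); WM=12
i=17 t=16 v=3: → [16,18); WM=15; [12,14) fires=1
i=18 t=11 v=3: DROP (t<15-2); WM=15
i=19 t=20 v=4: → [20,22); WM=19; [14,16) fires=1 [16,18) fires=1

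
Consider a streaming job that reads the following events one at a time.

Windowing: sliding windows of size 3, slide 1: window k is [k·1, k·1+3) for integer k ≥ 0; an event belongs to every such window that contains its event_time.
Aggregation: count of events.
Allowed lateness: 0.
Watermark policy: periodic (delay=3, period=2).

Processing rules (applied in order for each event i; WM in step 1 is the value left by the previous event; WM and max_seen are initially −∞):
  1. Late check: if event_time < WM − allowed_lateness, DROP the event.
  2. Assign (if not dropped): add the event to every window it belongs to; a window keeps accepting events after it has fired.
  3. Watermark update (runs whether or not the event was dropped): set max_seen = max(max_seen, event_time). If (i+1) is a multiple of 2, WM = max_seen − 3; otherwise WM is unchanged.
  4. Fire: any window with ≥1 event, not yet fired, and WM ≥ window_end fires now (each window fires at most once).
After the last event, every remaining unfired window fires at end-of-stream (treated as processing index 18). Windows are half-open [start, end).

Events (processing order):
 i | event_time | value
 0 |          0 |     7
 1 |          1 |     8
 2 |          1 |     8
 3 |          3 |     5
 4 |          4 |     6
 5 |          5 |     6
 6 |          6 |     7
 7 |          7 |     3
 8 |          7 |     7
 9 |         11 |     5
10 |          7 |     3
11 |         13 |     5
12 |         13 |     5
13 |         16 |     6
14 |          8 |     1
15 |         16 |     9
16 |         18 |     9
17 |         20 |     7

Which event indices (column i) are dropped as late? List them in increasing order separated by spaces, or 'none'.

10 14

i=0 t=0 v=7: → [0,3); WM=−∞
i=1 t=1 v=8: → [1,4),[0,3); WM=-2
i=2 t=1 v=8: → [1,4),[0,3); WM=-2
i=3 t=3 v=5: → [3,6),[2,5),[1,4); WM=0
i=4 t=4 v=6: → [4,7),[3,6),[2,5); WM=0
i=5 t=5 v=6: → [5,8),[4,7),[3,6); WM=2
i=6 t=6 v=7: → [6,9),[5,8),[4,7); WM=2
i=7 t=7 v=3: → [7,10),[6,9),[5,8); WM=4; [0,3) fires=3 [1,4) fires=3
i=8 t=7 v=7: → [7,10),[6,9),[5,8); WM=4
i=9 t=11 v=5: → [11,14),[10,13),[9,12); WM=8; [2,5) fires=2 [3,6) fires=3 [4,7) fires=3 [5,8) fires=4
i=10 t=7 v=3: DROP (t<8-0); WM=8
i=11 t=13 v=5: → [13,16),[12,15),[11,14); WM=10; [6,9) fires=3 [7,10) fires=2
i=12 t=13 v=5: → [13,16),[12,15),[11,14); WM=10
i=13 t=16 v=6: → [16,19),[15,18),[14,17); WM=13; [9,12) fires=1 [10,13) fires=1
i=14 t=8 v=1: DROP (t<13-0); WM=13
i=15 t=16 v=9: → [16,19),[15,18),[14,17); WM=13
i=16 t=18 v=9: → [18,21),[17,20),[16,19); WM=13
i=17 t=20 v=7: → [20,23),[19,22),[18,21); WM=17; [11,14) fires=3 [12,15) fires=2 [13,16) fires=2 [14,17) fires=2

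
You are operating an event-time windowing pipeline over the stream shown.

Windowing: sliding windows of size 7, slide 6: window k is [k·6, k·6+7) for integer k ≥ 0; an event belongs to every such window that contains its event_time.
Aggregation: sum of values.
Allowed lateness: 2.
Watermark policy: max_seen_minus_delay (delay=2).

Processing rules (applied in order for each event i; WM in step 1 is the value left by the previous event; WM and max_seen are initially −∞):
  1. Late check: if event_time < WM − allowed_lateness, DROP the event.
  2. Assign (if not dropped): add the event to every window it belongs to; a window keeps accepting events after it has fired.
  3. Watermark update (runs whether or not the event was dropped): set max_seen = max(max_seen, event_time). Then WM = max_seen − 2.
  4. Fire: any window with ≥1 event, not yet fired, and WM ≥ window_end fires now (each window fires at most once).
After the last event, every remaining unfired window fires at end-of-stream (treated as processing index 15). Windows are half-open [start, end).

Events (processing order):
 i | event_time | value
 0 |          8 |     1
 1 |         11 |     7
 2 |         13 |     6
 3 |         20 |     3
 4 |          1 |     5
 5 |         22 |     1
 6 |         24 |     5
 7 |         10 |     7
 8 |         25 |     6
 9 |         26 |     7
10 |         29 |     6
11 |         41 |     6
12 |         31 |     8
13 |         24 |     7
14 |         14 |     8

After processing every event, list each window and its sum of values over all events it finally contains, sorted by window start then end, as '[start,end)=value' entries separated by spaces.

i=0 t=8 v=1: → [6,13); WM=6
i=1 t=11 v=7: → [6,13); WM=9
i=2 t=13 v=6: → [12,19); WM=11
i=3 t=20 v=3: → [18,25); WM=18; [6,13) fires=8
i=4 t=1 v=5: DROP (t<18-2); WM=18
i=5 t=22 v=1: → [18,25); WM=20; [12,19) fires=6
i=6 t=24 v=5: → [24,31),[18,25); WM=22
i=7 t=10 v=7: DROP (t<22-2); WM=22
i=8 t=25 v=6: → [24,31); WM=23
i=9 t=26 v=7: → [24,31); WM=24
i=10 t=29 v=6: → [24,31); WM=27; [18,25) fires=9
i=11 t=41 v=6: → [36,43); WM=39; [24,31) fires=24
i=12 t=31 v=8: DROP (t<39-2); WM=39
i=13 t=24 v=7: DROP (t<39-2); WM=39
i=14 t=14 v=8: DROP (t<39-2); WM=39

[6,13)=8 [12,19)=6 [18,25)=9 [24,31)=24 [36,43)=6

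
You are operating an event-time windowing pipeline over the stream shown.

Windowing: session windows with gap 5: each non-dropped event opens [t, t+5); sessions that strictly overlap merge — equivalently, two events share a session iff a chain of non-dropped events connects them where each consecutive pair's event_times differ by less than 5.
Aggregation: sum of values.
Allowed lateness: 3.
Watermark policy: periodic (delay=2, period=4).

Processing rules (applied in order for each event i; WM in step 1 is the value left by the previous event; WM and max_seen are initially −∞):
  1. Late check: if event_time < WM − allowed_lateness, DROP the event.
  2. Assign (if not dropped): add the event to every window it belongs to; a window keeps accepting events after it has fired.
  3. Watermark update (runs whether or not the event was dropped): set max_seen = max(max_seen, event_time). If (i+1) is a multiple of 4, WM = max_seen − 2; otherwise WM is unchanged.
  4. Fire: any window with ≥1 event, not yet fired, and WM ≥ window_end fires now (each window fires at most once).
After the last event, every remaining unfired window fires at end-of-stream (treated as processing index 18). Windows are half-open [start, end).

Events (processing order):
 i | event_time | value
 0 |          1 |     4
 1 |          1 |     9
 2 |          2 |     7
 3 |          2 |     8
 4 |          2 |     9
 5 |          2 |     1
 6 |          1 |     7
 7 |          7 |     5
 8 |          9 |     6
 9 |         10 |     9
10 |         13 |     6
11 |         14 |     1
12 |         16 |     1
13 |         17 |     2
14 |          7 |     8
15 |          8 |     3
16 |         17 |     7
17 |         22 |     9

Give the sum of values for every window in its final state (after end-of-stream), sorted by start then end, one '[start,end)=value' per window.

i=0 t=1 v=4: → [1,6); WM=−∞
i=1 t=1 v=9: → [1,6); WM=−∞
i=2 t=2 v=7: → [1,7); WM=−∞
i=3 t=2 v=8: → [1,7); WM=0
i=4 t=2 v=9: → [1,7); WM=0
i=5 t=2 v=1: → [1,7); WM=0
i=6 t=1 v=7: → [1,7); WM=0
i=7 t=7 v=5: → [7,12); WM=5
i=8 t=9 v=6: → [7,14); WM=5
i=9 t=10 v=9: → [7,15); WM=5
i=10 t=13 v=6: → [7,18); WM=5
i=11 t=14 v=1: → [7,19); WM=12
i=12 t=16 v=1: → [7,21); WM=12
i=13 t=17 v=2: → [7,22); WM=12
i=14 t=7 v=8: DROP (t<12-3); WM=12
i=15 t=8 v=3: DROP (t<12-3); WM=15
i=16 t=17 v=7: → [7,22); WM=15
i=17 t=22 v=9: → [22,27); WM=15

[1,7)=45 [7,22)=37 [22,27)=9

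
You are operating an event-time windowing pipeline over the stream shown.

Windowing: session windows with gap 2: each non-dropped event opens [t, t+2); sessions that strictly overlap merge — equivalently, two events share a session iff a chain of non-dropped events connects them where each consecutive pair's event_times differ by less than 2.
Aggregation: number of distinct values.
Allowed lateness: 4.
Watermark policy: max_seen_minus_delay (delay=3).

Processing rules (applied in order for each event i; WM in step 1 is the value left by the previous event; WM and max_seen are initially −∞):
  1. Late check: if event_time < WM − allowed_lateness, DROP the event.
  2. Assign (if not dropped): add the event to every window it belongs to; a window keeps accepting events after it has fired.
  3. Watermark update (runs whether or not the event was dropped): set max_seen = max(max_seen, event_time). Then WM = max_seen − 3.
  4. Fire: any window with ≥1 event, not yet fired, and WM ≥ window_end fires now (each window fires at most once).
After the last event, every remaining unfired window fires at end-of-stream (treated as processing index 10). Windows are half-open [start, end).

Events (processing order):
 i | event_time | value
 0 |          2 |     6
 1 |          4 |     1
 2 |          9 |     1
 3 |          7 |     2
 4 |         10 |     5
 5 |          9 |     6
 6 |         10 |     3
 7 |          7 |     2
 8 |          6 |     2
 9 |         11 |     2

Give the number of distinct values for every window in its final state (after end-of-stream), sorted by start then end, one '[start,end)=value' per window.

i=0 t=2 v=6: → [2,4); WM=-1
i=1 t=4 v=1: → [4,6); WM=1
i=2 t=9 v=1: → [9,11); WM=6
i=3 t=7 v=2: → [7,9); WM=6
i=4 t=10 v=5: → [9,12); WM=7
i=5 t=9 v=6: → [9,12); WM=7
i=6 t=10 v=3: → [9,12); WM=7
i=7 t=7 v=2: → [7,9); WM=7
i=8 t=6 v=2: → [6,9); WM=7
i=9 t=11 v=2: → [9,13); WM=8

[2,4)=1 [4,6)=1 [6,9)=1 [9,13)=5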